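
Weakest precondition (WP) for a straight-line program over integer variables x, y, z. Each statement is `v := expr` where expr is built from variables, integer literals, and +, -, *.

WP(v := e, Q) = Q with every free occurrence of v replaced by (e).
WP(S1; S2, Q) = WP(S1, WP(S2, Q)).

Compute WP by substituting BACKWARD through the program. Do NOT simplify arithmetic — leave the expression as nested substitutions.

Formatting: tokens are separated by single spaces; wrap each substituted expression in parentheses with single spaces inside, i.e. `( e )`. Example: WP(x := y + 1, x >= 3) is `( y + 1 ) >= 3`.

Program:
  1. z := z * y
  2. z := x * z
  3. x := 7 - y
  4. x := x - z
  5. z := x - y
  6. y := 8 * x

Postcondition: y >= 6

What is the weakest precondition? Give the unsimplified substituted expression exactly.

Answer: ( 8 * ( ( 7 - y ) - ( x * ( z * y ) ) ) ) >= 6

Derivation:
post: y >= 6
stmt 6: y := 8 * x  -- replace 1 occurrence(s) of y with (8 * x)
  => ( 8 * x ) >= 6
stmt 5: z := x - y  -- replace 0 occurrence(s) of z with (x - y)
  => ( 8 * x ) >= 6
stmt 4: x := x - z  -- replace 1 occurrence(s) of x with (x - z)
  => ( 8 * ( x - z ) ) >= 6
stmt 3: x := 7 - y  -- replace 1 occurrence(s) of x with (7 - y)
  => ( 8 * ( ( 7 - y ) - z ) ) >= 6
stmt 2: z := x * z  -- replace 1 occurrence(s) of z with (x * z)
  => ( 8 * ( ( 7 - y ) - ( x * z ) ) ) >= 6
stmt 1: z := z * y  -- replace 1 occurrence(s) of z with (z * y)
  => ( 8 * ( ( 7 - y ) - ( x * ( z * y ) ) ) ) >= 6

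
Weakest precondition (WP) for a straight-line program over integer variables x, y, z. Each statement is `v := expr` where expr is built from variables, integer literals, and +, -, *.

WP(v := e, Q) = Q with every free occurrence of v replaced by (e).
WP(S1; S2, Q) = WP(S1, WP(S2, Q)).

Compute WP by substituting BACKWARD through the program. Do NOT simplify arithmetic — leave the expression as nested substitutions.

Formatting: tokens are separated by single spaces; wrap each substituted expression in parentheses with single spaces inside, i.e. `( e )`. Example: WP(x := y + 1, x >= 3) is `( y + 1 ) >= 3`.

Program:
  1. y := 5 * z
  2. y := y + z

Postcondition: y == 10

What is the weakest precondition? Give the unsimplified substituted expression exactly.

Answer: ( ( 5 * z ) + z ) == 10

Derivation:
post: y == 10
stmt 2: y := y + z  -- replace 1 occurrence(s) of y with (y + z)
  => ( y + z ) == 10
stmt 1: y := 5 * z  -- replace 1 occurrence(s) of y with (5 * z)
  => ( ( 5 * z ) + z ) == 10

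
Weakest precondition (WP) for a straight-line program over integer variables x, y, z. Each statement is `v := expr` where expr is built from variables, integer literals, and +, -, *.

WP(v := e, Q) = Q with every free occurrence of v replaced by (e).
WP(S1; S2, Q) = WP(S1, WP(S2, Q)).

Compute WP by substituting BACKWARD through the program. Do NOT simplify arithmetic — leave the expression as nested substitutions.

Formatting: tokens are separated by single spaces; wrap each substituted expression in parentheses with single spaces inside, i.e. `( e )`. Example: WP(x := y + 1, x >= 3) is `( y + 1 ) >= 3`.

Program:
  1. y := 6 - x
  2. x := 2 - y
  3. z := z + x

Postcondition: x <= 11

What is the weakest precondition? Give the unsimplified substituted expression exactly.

Answer: ( 2 - ( 6 - x ) ) <= 11

Derivation:
post: x <= 11
stmt 3: z := z + x  -- replace 0 occurrence(s) of z with (z + x)
  => x <= 11
stmt 2: x := 2 - y  -- replace 1 occurrence(s) of x with (2 - y)
  => ( 2 - y ) <= 11
stmt 1: y := 6 - x  -- replace 1 occurrence(s) of y with (6 - x)
  => ( 2 - ( 6 - x ) ) <= 11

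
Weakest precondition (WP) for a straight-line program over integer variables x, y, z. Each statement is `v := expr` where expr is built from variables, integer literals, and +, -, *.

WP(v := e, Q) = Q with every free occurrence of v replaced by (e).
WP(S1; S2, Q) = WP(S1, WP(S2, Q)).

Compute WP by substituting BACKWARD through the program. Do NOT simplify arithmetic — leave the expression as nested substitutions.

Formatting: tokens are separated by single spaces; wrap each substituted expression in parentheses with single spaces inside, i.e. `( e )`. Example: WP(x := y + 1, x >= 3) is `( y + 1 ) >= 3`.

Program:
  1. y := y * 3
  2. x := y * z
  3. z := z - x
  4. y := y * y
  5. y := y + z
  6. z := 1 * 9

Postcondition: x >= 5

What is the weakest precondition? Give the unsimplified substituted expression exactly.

Answer: ( ( y * 3 ) * z ) >= 5

Derivation:
post: x >= 5
stmt 6: z := 1 * 9  -- replace 0 occurrence(s) of z with (1 * 9)
  => x >= 5
stmt 5: y := y + z  -- replace 0 occurrence(s) of y with (y + z)
  => x >= 5
stmt 4: y := y * y  -- replace 0 occurrence(s) of y with (y * y)
  => x >= 5
stmt 3: z := z - x  -- replace 0 occurrence(s) of z with (z - x)
  => x >= 5
stmt 2: x := y * z  -- replace 1 occurrence(s) of x with (y * z)
  => ( y * z ) >= 5
stmt 1: y := y * 3  -- replace 1 occurrence(s) of y with (y * 3)
  => ( ( y * 3 ) * z ) >= 5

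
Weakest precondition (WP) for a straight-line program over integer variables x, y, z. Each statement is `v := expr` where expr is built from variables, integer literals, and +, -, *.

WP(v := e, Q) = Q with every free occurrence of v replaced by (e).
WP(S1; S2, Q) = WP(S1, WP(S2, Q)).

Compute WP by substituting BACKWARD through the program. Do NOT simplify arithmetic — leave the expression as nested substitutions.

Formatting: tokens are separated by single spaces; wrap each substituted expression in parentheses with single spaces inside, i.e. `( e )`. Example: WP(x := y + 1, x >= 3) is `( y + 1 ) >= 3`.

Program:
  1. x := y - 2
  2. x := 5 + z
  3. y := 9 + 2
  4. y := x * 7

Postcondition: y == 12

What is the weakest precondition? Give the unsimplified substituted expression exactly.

Answer: ( ( 5 + z ) * 7 ) == 12

Derivation:
post: y == 12
stmt 4: y := x * 7  -- replace 1 occurrence(s) of y with (x * 7)
  => ( x * 7 ) == 12
stmt 3: y := 9 + 2  -- replace 0 occurrence(s) of y with (9 + 2)
  => ( x * 7 ) == 12
stmt 2: x := 5 + z  -- replace 1 occurrence(s) of x with (5 + z)
  => ( ( 5 + z ) * 7 ) == 12
stmt 1: x := y - 2  -- replace 0 occurrence(s) of x with (y - 2)
  => ( ( 5 + z ) * 7 ) == 12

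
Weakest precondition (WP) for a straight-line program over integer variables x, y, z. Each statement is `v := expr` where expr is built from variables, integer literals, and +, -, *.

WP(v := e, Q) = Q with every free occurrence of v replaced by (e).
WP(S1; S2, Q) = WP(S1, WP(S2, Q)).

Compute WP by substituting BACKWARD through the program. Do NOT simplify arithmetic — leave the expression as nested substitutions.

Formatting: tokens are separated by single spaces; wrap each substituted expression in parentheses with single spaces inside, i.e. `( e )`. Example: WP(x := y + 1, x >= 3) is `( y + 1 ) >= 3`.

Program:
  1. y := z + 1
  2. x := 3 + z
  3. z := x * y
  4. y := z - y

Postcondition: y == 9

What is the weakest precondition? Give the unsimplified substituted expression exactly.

Answer: ( ( ( 3 + z ) * ( z + 1 ) ) - ( z + 1 ) ) == 9

Derivation:
post: y == 9
stmt 4: y := z - y  -- replace 1 occurrence(s) of y with (z - y)
  => ( z - y ) == 9
stmt 3: z := x * y  -- replace 1 occurrence(s) of z with (x * y)
  => ( ( x * y ) - y ) == 9
stmt 2: x := 3 + z  -- replace 1 occurrence(s) of x with (3 + z)
  => ( ( ( 3 + z ) * y ) - y ) == 9
stmt 1: y := z + 1  -- replace 2 occurrence(s) of y with (z + 1)
  => ( ( ( 3 + z ) * ( z + 1 ) ) - ( z + 1 ) ) == 9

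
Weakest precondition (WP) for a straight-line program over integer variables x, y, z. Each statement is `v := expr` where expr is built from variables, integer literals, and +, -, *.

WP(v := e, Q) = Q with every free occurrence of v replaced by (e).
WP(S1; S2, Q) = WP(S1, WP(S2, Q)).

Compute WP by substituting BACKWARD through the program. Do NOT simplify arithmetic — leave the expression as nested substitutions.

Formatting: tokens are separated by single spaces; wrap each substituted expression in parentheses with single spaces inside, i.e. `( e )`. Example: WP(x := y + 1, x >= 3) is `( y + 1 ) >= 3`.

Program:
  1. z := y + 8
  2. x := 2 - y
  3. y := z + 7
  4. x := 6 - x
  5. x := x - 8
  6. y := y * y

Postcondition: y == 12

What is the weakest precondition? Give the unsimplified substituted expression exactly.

post: y == 12
stmt 6: y := y * y  -- replace 1 occurrence(s) of y with (y * y)
  => ( y * y ) == 12
stmt 5: x := x - 8  -- replace 0 occurrence(s) of x with (x - 8)
  => ( y * y ) == 12
stmt 4: x := 6 - x  -- replace 0 occurrence(s) of x with (6 - x)
  => ( y * y ) == 12
stmt 3: y := z + 7  -- replace 2 occurrence(s) of y with (z + 7)
  => ( ( z + 7 ) * ( z + 7 ) ) == 12
stmt 2: x := 2 - y  -- replace 0 occurrence(s) of x with (2 - y)
  => ( ( z + 7 ) * ( z + 7 ) ) == 12
stmt 1: z := y + 8  -- replace 2 occurrence(s) of z with (y + 8)
  => ( ( ( y + 8 ) + 7 ) * ( ( y + 8 ) + 7 ) ) == 12

Answer: ( ( ( y + 8 ) + 7 ) * ( ( y + 8 ) + 7 ) ) == 12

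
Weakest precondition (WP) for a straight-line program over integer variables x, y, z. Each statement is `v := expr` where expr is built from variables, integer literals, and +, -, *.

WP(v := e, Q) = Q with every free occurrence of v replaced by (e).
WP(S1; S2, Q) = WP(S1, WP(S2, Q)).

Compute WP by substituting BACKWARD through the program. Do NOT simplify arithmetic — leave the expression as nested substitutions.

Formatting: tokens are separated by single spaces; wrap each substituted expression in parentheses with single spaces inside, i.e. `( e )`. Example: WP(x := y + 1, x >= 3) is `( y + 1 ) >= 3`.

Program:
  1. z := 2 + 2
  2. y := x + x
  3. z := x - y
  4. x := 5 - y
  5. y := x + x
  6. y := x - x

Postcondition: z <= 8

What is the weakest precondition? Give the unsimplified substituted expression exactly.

Answer: ( x - ( x + x ) ) <= 8

Derivation:
post: z <= 8
stmt 6: y := x - x  -- replace 0 occurrence(s) of y with (x - x)
  => z <= 8
stmt 5: y := x + x  -- replace 0 occurrence(s) of y with (x + x)
  => z <= 8
stmt 4: x := 5 - y  -- replace 0 occurrence(s) of x with (5 - y)
  => z <= 8
stmt 3: z := x - y  -- replace 1 occurrence(s) of z with (x - y)
  => ( x - y ) <= 8
stmt 2: y := x + x  -- replace 1 occurrence(s) of y with (x + x)
  => ( x - ( x + x ) ) <= 8
stmt 1: z := 2 + 2  -- replace 0 occurrence(s) of z with (2 + 2)
  => ( x - ( x + x ) ) <= 8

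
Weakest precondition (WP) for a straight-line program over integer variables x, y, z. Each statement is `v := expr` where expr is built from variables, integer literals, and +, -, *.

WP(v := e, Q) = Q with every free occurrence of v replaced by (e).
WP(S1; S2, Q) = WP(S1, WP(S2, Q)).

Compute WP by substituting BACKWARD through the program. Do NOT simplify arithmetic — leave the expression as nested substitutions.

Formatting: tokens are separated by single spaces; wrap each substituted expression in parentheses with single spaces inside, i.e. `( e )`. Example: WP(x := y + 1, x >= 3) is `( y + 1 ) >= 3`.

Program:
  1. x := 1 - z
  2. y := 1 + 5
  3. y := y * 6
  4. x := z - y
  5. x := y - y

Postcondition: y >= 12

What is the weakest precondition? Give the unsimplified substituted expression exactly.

Answer: ( ( 1 + 5 ) * 6 ) >= 12

Derivation:
post: y >= 12
stmt 5: x := y - y  -- replace 0 occurrence(s) of x with (y - y)
  => y >= 12
stmt 4: x := z - y  -- replace 0 occurrence(s) of x with (z - y)
  => y >= 12
stmt 3: y := y * 6  -- replace 1 occurrence(s) of y with (y * 6)
  => ( y * 6 ) >= 12
stmt 2: y := 1 + 5  -- replace 1 occurrence(s) of y with (1 + 5)
  => ( ( 1 + 5 ) * 6 ) >= 12
stmt 1: x := 1 - z  -- replace 0 occurrence(s) of x with (1 - z)
  => ( ( 1 + 5 ) * 6 ) >= 12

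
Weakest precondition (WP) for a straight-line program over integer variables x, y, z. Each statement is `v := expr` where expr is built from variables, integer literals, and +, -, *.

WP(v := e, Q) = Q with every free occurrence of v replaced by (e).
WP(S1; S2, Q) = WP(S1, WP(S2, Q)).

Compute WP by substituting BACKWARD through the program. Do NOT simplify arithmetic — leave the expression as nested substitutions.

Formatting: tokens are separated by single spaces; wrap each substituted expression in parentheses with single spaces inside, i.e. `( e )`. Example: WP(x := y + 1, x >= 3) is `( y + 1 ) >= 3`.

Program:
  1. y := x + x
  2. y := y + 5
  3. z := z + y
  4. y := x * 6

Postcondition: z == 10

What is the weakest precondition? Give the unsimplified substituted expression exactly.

post: z == 10
stmt 4: y := x * 6  -- replace 0 occurrence(s) of y with (x * 6)
  => z == 10
stmt 3: z := z + y  -- replace 1 occurrence(s) of z with (z + y)
  => ( z + y ) == 10
stmt 2: y := y + 5  -- replace 1 occurrence(s) of y with (y + 5)
  => ( z + ( y + 5 ) ) == 10
stmt 1: y := x + x  -- replace 1 occurrence(s) of y with (x + x)
  => ( z + ( ( x + x ) + 5 ) ) == 10

Answer: ( z + ( ( x + x ) + 5 ) ) == 10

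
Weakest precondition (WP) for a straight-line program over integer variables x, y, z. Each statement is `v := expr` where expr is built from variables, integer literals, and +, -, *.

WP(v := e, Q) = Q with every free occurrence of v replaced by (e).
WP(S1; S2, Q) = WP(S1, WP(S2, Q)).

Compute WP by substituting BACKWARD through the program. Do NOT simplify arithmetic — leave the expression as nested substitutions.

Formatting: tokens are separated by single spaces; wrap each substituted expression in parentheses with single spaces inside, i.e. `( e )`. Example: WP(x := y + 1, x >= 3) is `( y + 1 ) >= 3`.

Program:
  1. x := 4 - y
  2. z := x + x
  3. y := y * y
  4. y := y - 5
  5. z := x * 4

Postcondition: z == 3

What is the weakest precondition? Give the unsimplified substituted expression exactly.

post: z == 3
stmt 5: z := x * 4  -- replace 1 occurrence(s) of z with (x * 4)
  => ( x * 4 ) == 3
stmt 4: y := y - 5  -- replace 0 occurrence(s) of y with (y - 5)
  => ( x * 4 ) == 3
stmt 3: y := y * y  -- replace 0 occurrence(s) of y with (y * y)
  => ( x * 4 ) == 3
stmt 2: z := x + x  -- replace 0 occurrence(s) of z with (x + x)
  => ( x * 4 ) == 3
stmt 1: x := 4 - y  -- replace 1 occurrence(s) of x with (4 - y)
  => ( ( 4 - y ) * 4 ) == 3

Answer: ( ( 4 - y ) * 4 ) == 3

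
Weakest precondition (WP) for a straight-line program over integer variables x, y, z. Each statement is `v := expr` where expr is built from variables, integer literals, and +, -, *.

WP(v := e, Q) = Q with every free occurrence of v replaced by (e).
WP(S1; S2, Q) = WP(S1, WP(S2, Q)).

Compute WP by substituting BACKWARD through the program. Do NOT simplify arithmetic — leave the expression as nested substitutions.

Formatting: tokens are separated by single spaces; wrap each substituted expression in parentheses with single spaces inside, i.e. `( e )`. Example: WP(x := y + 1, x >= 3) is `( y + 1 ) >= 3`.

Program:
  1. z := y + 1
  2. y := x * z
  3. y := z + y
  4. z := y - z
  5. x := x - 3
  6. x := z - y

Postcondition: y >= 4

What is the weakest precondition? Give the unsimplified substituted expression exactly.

post: y >= 4
stmt 6: x := z - y  -- replace 0 occurrence(s) of x with (z - y)
  => y >= 4
stmt 5: x := x - 3  -- replace 0 occurrence(s) of x with (x - 3)
  => y >= 4
stmt 4: z := y - z  -- replace 0 occurrence(s) of z with (y - z)
  => y >= 4
stmt 3: y := z + y  -- replace 1 occurrence(s) of y with (z + y)
  => ( z + y ) >= 4
stmt 2: y := x * z  -- replace 1 occurrence(s) of y with (x * z)
  => ( z + ( x * z ) ) >= 4
stmt 1: z := y + 1  -- replace 2 occurrence(s) of z with (y + 1)
  => ( ( y + 1 ) + ( x * ( y + 1 ) ) ) >= 4

Answer: ( ( y + 1 ) + ( x * ( y + 1 ) ) ) >= 4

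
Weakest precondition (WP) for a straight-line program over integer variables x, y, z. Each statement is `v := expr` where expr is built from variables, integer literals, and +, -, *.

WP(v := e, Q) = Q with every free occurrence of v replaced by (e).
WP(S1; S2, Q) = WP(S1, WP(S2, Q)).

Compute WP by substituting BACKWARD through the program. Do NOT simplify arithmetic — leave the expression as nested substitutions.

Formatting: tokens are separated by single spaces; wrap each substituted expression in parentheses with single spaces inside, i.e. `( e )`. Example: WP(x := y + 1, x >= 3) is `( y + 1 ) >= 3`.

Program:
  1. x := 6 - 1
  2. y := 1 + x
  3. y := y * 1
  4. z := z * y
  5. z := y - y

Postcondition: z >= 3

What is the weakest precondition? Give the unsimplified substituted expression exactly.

Answer: ( ( ( 1 + ( 6 - 1 ) ) * 1 ) - ( ( 1 + ( 6 - 1 ) ) * 1 ) ) >= 3

Derivation:
post: z >= 3
stmt 5: z := y - y  -- replace 1 occurrence(s) of z with (y - y)
  => ( y - y ) >= 3
stmt 4: z := z * y  -- replace 0 occurrence(s) of z with (z * y)
  => ( y - y ) >= 3
stmt 3: y := y * 1  -- replace 2 occurrence(s) of y with (y * 1)
  => ( ( y * 1 ) - ( y * 1 ) ) >= 3
stmt 2: y := 1 + x  -- replace 2 occurrence(s) of y with (1 + x)
  => ( ( ( 1 + x ) * 1 ) - ( ( 1 + x ) * 1 ) ) >= 3
stmt 1: x := 6 - 1  -- replace 2 occurrence(s) of x with (6 - 1)
  => ( ( ( 1 + ( 6 - 1 ) ) * 1 ) - ( ( 1 + ( 6 - 1 ) ) * 1 ) ) >= 3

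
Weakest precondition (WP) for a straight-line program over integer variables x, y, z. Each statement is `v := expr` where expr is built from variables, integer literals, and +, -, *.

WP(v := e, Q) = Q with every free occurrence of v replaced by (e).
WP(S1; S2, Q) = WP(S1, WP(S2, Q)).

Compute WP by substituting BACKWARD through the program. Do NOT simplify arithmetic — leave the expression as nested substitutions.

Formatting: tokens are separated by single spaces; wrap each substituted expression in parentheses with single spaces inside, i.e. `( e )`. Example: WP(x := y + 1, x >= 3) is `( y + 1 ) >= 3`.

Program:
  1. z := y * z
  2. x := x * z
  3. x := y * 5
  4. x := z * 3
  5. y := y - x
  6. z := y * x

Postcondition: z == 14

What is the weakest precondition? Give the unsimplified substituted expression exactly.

Answer: ( ( y - ( ( y * z ) * 3 ) ) * ( ( y * z ) * 3 ) ) == 14

Derivation:
post: z == 14
stmt 6: z := y * x  -- replace 1 occurrence(s) of z with (y * x)
  => ( y * x ) == 14
stmt 5: y := y - x  -- replace 1 occurrence(s) of y with (y - x)
  => ( ( y - x ) * x ) == 14
stmt 4: x := z * 3  -- replace 2 occurrence(s) of x with (z * 3)
  => ( ( y - ( z * 3 ) ) * ( z * 3 ) ) == 14
stmt 3: x := y * 5  -- replace 0 occurrence(s) of x with (y * 5)
  => ( ( y - ( z * 3 ) ) * ( z * 3 ) ) == 14
stmt 2: x := x * z  -- replace 0 occurrence(s) of x with (x * z)
  => ( ( y - ( z * 3 ) ) * ( z * 3 ) ) == 14
stmt 1: z := y * z  -- replace 2 occurrence(s) of z with (y * z)
  => ( ( y - ( ( y * z ) * 3 ) ) * ( ( y * z ) * 3 ) ) == 14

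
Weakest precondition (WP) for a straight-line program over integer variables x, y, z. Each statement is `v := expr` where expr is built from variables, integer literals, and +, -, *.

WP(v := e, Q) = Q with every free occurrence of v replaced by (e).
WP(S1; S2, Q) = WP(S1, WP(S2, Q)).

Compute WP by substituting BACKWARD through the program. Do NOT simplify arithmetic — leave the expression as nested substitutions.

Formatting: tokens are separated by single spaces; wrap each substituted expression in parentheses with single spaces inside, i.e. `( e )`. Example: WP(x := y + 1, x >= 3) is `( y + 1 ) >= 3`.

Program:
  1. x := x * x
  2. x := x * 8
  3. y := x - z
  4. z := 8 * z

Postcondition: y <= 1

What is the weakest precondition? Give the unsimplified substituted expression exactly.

post: y <= 1
stmt 4: z := 8 * z  -- replace 0 occurrence(s) of z with (8 * z)
  => y <= 1
stmt 3: y := x - z  -- replace 1 occurrence(s) of y with (x - z)
  => ( x - z ) <= 1
stmt 2: x := x * 8  -- replace 1 occurrence(s) of x with (x * 8)
  => ( ( x * 8 ) - z ) <= 1
stmt 1: x := x * x  -- replace 1 occurrence(s) of x with (x * x)
  => ( ( ( x * x ) * 8 ) - z ) <= 1

Answer: ( ( ( x * x ) * 8 ) - z ) <= 1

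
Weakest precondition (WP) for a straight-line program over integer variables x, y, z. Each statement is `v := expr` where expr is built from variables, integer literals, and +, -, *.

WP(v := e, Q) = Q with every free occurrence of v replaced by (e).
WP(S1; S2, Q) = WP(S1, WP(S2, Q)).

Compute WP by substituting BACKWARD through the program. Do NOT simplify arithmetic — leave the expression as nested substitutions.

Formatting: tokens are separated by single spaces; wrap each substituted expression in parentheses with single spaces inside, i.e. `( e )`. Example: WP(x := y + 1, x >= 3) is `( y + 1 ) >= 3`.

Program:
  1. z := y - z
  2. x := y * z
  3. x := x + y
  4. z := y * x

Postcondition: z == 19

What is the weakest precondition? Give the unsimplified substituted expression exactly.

Answer: ( y * ( ( y * ( y - z ) ) + y ) ) == 19

Derivation:
post: z == 19
stmt 4: z := y * x  -- replace 1 occurrence(s) of z with (y * x)
  => ( y * x ) == 19
stmt 3: x := x + y  -- replace 1 occurrence(s) of x with (x + y)
  => ( y * ( x + y ) ) == 19
stmt 2: x := y * z  -- replace 1 occurrence(s) of x with (y * z)
  => ( y * ( ( y * z ) + y ) ) == 19
stmt 1: z := y - z  -- replace 1 occurrence(s) of z with (y - z)
  => ( y * ( ( y * ( y - z ) ) + y ) ) == 19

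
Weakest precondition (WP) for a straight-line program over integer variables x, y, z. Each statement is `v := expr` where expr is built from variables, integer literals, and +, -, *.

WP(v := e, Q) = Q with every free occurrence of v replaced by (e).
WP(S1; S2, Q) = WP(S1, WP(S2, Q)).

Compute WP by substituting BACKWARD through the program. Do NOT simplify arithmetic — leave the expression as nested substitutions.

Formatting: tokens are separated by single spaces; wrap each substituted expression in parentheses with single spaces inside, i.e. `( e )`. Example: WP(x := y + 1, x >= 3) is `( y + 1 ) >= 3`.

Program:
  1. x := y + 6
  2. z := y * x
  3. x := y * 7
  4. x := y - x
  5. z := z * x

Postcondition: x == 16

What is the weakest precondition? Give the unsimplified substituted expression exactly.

Answer: ( y - ( y * 7 ) ) == 16

Derivation:
post: x == 16
stmt 5: z := z * x  -- replace 0 occurrence(s) of z with (z * x)
  => x == 16
stmt 4: x := y - x  -- replace 1 occurrence(s) of x with (y - x)
  => ( y - x ) == 16
stmt 3: x := y * 7  -- replace 1 occurrence(s) of x with (y * 7)
  => ( y - ( y * 7 ) ) == 16
stmt 2: z := y * x  -- replace 0 occurrence(s) of z with (y * x)
  => ( y - ( y * 7 ) ) == 16
stmt 1: x := y + 6  -- replace 0 occurrence(s) of x with (y + 6)
  => ( y - ( y * 7 ) ) == 16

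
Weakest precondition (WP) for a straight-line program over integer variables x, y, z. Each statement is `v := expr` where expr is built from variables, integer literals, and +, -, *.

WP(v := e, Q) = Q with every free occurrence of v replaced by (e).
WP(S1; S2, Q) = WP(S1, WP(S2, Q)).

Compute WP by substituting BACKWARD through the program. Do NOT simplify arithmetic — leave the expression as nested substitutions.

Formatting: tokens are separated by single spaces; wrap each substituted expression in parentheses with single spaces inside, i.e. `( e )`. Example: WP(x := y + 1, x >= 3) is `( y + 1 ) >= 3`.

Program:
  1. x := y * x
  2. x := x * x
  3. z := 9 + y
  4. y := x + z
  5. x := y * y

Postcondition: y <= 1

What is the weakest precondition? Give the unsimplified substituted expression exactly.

post: y <= 1
stmt 5: x := y * y  -- replace 0 occurrence(s) of x with (y * y)
  => y <= 1
stmt 4: y := x + z  -- replace 1 occurrence(s) of y with (x + z)
  => ( x + z ) <= 1
stmt 3: z := 9 + y  -- replace 1 occurrence(s) of z with (9 + y)
  => ( x + ( 9 + y ) ) <= 1
stmt 2: x := x * x  -- replace 1 occurrence(s) of x with (x * x)
  => ( ( x * x ) + ( 9 + y ) ) <= 1
stmt 1: x := y * x  -- replace 2 occurrence(s) of x with (y * x)
  => ( ( ( y * x ) * ( y * x ) ) + ( 9 + y ) ) <= 1

Answer: ( ( ( y * x ) * ( y * x ) ) + ( 9 + y ) ) <= 1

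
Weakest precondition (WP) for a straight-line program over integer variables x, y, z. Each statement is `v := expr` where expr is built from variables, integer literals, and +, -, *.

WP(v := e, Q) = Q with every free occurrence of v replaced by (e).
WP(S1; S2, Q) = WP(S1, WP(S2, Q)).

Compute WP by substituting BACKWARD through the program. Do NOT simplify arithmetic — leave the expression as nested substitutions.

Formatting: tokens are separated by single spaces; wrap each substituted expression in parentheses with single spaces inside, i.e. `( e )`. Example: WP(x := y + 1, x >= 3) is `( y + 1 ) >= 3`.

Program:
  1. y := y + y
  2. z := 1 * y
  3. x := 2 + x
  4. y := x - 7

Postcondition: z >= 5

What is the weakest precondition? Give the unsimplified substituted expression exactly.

post: z >= 5
stmt 4: y := x - 7  -- replace 0 occurrence(s) of y with (x - 7)
  => z >= 5
stmt 3: x := 2 + x  -- replace 0 occurrence(s) of x with (2 + x)
  => z >= 5
stmt 2: z := 1 * y  -- replace 1 occurrence(s) of z with (1 * y)
  => ( 1 * y ) >= 5
stmt 1: y := y + y  -- replace 1 occurrence(s) of y with (y + y)
  => ( 1 * ( y + y ) ) >= 5

Answer: ( 1 * ( y + y ) ) >= 5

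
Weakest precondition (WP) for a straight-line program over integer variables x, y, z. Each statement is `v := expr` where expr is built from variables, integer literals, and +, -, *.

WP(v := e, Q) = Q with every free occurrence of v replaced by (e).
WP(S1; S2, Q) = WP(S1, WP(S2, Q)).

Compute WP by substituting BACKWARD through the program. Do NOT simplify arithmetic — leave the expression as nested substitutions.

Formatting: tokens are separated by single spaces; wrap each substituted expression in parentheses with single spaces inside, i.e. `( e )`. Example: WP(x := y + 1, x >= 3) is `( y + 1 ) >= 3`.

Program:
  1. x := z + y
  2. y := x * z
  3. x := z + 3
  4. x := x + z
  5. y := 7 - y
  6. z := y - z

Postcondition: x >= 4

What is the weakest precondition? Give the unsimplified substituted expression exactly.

post: x >= 4
stmt 6: z := y - z  -- replace 0 occurrence(s) of z with (y - z)
  => x >= 4
stmt 5: y := 7 - y  -- replace 0 occurrence(s) of y with (7 - y)
  => x >= 4
stmt 4: x := x + z  -- replace 1 occurrence(s) of x with (x + z)
  => ( x + z ) >= 4
stmt 3: x := z + 3  -- replace 1 occurrence(s) of x with (z + 3)
  => ( ( z + 3 ) + z ) >= 4
stmt 2: y := x * z  -- replace 0 occurrence(s) of y with (x * z)
  => ( ( z + 3 ) + z ) >= 4
stmt 1: x := z + y  -- replace 0 occurrence(s) of x with (z + y)
  => ( ( z + 3 ) + z ) >= 4

Answer: ( ( z + 3 ) + z ) >= 4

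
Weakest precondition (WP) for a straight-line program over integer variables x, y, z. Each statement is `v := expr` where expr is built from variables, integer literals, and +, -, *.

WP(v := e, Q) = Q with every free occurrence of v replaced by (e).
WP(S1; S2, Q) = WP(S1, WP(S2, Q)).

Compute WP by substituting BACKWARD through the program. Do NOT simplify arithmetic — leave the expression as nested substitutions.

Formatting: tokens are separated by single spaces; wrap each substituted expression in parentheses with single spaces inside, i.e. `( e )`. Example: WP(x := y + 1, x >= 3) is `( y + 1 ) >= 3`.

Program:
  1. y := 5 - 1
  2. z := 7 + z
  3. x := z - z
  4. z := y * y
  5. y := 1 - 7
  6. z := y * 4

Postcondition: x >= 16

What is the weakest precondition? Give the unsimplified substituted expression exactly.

Answer: ( ( 7 + z ) - ( 7 + z ) ) >= 16

Derivation:
post: x >= 16
stmt 6: z := y * 4  -- replace 0 occurrence(s) of z with (y * 4)
  => x >= 16
stmt 5: y := 1 - 7  -- replace 0 occurrence(s) of y with (1 - 7)
  => x >= 16
stmt 4: z := y * y  -- replace 0 occurrence(s) of z with (y * y)
  => x >= 16
stmt 3: x := z - z  -- replace 1 occurrence(s) of x with (z - z)
  => ( z - z ) >= 16
stmt 2: z := 7 + z  -- replace 2 occurrence(s) of z with (7 + z)
  => ( ( 7 + z ) - ( 7 + z ) ) >= 16
stmt 1: y := 5 - 1  -- replace 0 occurrence(s) of y with (5 - 1)
  => ( ( 7 + z ) - ( 7 + z ) ) >= 16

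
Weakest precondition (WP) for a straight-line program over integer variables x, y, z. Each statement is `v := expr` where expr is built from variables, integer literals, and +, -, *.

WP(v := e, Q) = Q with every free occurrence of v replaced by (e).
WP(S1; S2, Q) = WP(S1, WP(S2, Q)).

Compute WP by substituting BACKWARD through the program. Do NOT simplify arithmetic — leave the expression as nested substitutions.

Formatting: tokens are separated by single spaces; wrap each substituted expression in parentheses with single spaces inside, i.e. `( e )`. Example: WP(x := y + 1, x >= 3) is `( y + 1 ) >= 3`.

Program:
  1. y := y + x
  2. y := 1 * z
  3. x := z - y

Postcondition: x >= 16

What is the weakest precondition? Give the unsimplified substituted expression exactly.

post: x >= 16
stmt 3: x := z - y  -- replace 1 occurrence(s) of x with (z - y)
  => ( z - y ) >= 16
stmt 2: y := 1 * z  -- replace 1 occurrence(s) of y with (1 * z)
  => ( z - ( 1 * z ) ) >= 16
stmt 1: y := y + x  -- replace 0 occurrence(s) of y with (y + x)
  => ( z - ( 1 * z ) ) >= 16

Answer: ( z - ( 1 * z ) ) >= 16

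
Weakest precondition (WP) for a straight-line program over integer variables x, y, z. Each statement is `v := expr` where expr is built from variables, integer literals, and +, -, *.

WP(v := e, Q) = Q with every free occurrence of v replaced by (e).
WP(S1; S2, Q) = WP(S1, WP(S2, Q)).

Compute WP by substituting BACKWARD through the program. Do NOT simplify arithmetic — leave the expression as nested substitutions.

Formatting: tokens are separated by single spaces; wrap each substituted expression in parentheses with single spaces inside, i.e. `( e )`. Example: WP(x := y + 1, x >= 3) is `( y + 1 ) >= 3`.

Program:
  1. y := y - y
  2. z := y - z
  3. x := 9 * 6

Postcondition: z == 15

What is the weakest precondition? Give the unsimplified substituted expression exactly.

Answer: ( ( y - y ) - z ) == 15

Derivation:
post: z == 15
stmt 3: x := 9 * 6  -- replace 0 occurrence(s) of x with (9 * 6)
  => z == 15
stmt 2: z := y - z  -- replace 1 occurrence(s) of z with (y - z)
  => ( y - z ) == 15
stmt 1: y := y - y  -- replace 1 occurrence(s) of y with (y - y)
  => ( ( y - y ) - z ) == 15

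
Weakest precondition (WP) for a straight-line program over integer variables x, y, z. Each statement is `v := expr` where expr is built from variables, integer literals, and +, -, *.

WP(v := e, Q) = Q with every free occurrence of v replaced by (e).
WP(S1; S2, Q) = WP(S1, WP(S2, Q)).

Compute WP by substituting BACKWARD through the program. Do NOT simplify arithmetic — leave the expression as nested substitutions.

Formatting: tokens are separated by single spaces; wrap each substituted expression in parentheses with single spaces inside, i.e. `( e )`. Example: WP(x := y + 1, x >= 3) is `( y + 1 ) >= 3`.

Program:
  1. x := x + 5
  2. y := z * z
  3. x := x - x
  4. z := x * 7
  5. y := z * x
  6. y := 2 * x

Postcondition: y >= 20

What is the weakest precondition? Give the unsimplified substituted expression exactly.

Answer: ( 2 * ( ( x + 5 ) - ( x + 5 ) ) ) >= 20

Derivation:
post: y >= 20
stmt 6: y := 2 * x  -- replace 1 occurrence(s) of y with (2 * x)
  => ( 2 * x ) >= 20
stmt 5: y := z * x  -- replace 0 occurrence(s) of y with (z * x)
  => ( 2 * x ) >= 20
stmt 4: z := x * 7  -- replace 0 occurrence(s) of z with (x * 7)
  => ( 2 * x ) >= 20
stmt 3: x := x - x  -- replace 1 occurrence(s) of x with (x - x)
  => ( 2 * ( x - x ) ) >= 20
stmt 2: y := z * z  -- replace 0 occurrence(s) of y with (z * z)
  => ( 2 * ( x - x ) ) >= 20
stmt 1: x := x + 5  -- replace 2 occurrence(s) of x with (x + 5)
  => ( 2 * ( ( x + 5 ) - ( x + 5 ) ) ) >= 20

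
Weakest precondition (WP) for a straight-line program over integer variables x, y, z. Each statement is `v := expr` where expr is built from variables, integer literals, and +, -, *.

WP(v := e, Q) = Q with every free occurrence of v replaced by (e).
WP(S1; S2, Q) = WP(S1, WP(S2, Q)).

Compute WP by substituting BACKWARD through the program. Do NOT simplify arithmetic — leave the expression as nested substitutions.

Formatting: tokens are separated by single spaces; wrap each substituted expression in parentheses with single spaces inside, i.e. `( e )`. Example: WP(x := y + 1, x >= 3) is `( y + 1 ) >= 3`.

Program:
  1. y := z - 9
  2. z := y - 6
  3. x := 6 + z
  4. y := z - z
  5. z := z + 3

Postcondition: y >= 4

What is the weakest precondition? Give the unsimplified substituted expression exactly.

post: y >= 4
stmt 5: z := z + 3  -- replace 0 occurrence(s) of z with (z + 3)
  => y >= 4
stmt 4: y := z - z  -- replace 1 occurrence(s) of y with (z - z)
  => ( z - z ) >= 4
stmt 3: x := 6 + z  -- replace 0 occurrence(s) of x with (6 + z)
  => ( z - z ) >= 4
stmt 2: z := y - 6  -- replace 2 occurrence(s) of z with (y - 6)
  => ( ( y - 6 ) - ( y - 6 ) ) >= 4
stmt 1: y := z - 9  -- replace 2 occurrence(s) of y with (z - 9)
  => ( ( ( z - 9 ) - 6 ) - ( ( z - 9 ) - 6 ) ) >= 4

Answer: ( ( ( z - 9 ) - 6 ) - ( ( z - 9 ) - 6 ) ) >= 4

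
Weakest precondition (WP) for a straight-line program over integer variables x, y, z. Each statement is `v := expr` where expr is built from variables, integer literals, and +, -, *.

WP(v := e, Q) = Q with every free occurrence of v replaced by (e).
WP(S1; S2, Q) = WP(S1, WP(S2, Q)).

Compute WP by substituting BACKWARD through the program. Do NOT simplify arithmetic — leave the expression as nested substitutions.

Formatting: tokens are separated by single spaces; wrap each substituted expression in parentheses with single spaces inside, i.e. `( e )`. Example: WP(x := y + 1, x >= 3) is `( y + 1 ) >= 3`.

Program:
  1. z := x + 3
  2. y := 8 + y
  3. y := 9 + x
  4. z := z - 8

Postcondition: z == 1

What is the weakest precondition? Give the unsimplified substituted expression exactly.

post: z == 1
stmt 4: z := z - 8  -- replace 1 occurrence(s) of z with (z - 8)
  => ( z - 8 ) == 1
stmt 3: y := 9 + x  -- replace 0 occurrence(s) of y with (9 + x)
  => ( z - 8 ) == 1
stmt 2: y := 8 + y  -- replace 0 occurrence(s) of y with (8 + y)
  => ( z - 8 ) == 1
stmt 1: z := x + 3  -- replace 1 occurrence(s) of z with (x + 3)
  => ( ( x + 3 ) - 8 ) == 1

Answer: ( ( x + 3 ) - 8 ) == 1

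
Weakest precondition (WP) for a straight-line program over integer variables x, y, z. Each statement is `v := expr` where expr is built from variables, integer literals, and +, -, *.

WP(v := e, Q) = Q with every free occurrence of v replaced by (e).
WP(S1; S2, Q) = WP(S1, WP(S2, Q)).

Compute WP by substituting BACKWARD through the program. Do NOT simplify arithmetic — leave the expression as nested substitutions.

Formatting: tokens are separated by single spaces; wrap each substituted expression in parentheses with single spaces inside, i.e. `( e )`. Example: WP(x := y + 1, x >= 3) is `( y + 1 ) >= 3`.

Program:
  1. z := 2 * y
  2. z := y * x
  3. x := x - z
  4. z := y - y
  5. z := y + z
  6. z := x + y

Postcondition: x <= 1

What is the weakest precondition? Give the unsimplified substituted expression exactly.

Answer: ( x - ( y * x ) ) <= 1

Derivation:
post: x <= 1
stmt 6: z := x + y  -- replace 0 occurrence(s) of z with (x + y)
  => x <= 1
stmt 5: z := y + z  -- replace 0 occurrence(s) of z with (y + z)
  => x <= 1
stmt 4: z := y - y  -- replace 0 occurrence(s) of z with (y - y)
  => x <= 1
stmt 3: x := x - z  -- replace 1 occurrence(s) of x with (x - z)
  => ( x - z ) <= 1
stmt 2: z := y * x  -- replace 1 occurrence(s) of z with (y * x)
  => ( x - ( y * x ) ) <= 1
stmt 1: z := 2 * y  -- replace 0 occurrence(s) of z with (2 * y)
  => ( x - ( y * x ) ) <= 1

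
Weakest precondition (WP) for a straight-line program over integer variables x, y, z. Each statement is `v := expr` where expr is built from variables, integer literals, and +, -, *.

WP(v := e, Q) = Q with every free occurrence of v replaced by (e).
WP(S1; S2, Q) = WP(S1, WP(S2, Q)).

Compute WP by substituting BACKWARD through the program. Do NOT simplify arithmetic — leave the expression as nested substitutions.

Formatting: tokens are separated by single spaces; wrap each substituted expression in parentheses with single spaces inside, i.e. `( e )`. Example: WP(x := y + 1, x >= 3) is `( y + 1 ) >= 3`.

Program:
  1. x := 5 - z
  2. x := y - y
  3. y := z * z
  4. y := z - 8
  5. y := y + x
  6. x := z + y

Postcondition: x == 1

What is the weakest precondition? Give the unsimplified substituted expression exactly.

post: x == 1
stmt 6: x := z + y  -- replace 1 occurrence(s) of x with (z + y)
  => ( z + y ) == 1
stmt 5: y := y + x  -- replace 1 occurrence(s) of y with (y + x)
  => ( z + ( y + x ) ) == 1
stmt 4: y := z - 8  -- replace 1 occurrence(s) of y with (z - 8)
  => ( z + ( ( z - 8 ) + x ) ) == 1
stmt 3: y := z * z  -- replace 0 occurrence(s) of y with (z * z)
  => ( z + ( ( z - 8 ) + x ) ) == 1
stmt 2: x := y - y  -- replace 1 occurrence(s) of x with (y - y)
  => ( z + ( ( z - 8 ) + ( y - y ) ) ) == 1
stmt 1: x := 5 - z  -- replace 0 occurrence(s) of x with (5 - z)
  => ( z + ( ( z - 8 ) + ( y - y ) ) ) == 1

Answer: ( z + ( ( z - 8 ) + ( y - y ) ) ) == 1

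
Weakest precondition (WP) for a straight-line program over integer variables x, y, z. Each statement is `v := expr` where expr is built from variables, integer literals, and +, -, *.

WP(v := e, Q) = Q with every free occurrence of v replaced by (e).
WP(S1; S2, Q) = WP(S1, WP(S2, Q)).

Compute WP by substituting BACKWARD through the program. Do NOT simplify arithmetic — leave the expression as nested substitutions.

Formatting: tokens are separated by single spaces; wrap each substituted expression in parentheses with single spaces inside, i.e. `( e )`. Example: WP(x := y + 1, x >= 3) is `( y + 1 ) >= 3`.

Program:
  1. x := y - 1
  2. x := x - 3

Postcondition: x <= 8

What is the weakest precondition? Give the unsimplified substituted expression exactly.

post: x <= 8
stmt 2: x := x - 3  -- replace 1 occurrence(s) of x with (x - 3)
  => ( x - 3 ) <= 8
stmt 1: x := y - 1  -- replace 1 occurrence(s) of x with (y - 1)
  => ( ( y - 1 ) - 3 ) <= 8

Answer: ( ( y - 1 ) - 3 ) <= 8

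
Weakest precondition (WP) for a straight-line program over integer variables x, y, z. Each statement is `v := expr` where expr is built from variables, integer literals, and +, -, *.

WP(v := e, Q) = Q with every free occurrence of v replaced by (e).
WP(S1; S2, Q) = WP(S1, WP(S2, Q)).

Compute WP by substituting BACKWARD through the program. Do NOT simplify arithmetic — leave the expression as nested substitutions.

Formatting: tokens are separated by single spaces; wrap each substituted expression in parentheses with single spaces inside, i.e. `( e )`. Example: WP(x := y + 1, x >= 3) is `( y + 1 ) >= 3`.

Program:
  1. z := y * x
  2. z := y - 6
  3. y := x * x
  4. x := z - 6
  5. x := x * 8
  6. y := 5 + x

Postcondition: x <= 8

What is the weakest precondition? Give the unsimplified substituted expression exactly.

post: x <= 8
stmt 6: y := 5 + x  -- replace 0 occurrence(s) of y with (5 + x)
  => x <= 8
stmt 5: x := x * 8  -- replace 1 occurrence(s) of x with (x * 8)
  => ( x * 8 ) <= 8
stmt 4: x := z - 6  -- replace 1 occurrence(s) of x with (z - 6)
  => ( ( z - 6 ) * 8 ) <= 8
stmt 3: y := x * x  -- replace 0 occurrence(s) of y with (x * x)
  => ( ( z - 6 ) * 8 ) <= 8
stmt 2: z := y - 6  -- replace 1 occurrence(s) of z with (y - 6)
  => ( ( ( y - 6 ) - 6 ) * 8 ) <= 8
stmt 1: z := y * x  -- replace 0 occurrence(s) of z with (y * x)
  => ( ( ( y - 6 ) - 6 ) * 8 ) <= 8

Answer: ( ( ( y - 6 ) - 6 ) * 8 ) <= 8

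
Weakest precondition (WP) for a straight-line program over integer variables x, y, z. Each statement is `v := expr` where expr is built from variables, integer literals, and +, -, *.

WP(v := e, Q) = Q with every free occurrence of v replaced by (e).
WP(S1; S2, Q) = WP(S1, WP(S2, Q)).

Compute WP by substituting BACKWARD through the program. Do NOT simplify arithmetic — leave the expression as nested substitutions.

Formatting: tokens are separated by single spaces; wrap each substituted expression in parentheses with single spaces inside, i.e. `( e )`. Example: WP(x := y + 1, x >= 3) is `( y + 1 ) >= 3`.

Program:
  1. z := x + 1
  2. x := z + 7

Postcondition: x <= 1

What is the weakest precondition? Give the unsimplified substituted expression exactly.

post: x <= 1
stmt 2: x := z + 7  -- replace 1 occurrence(s) of x with (z + 7)
  => ( z + 7 ) <= 1
stmt 1: z := x + 1  -- replace 1 occurrence(s) of z with (x + 1)
  => ( ( x + 1 ) + 7 ) <= 1

Answer: ( ( x + 1 ) + 7 ) <= 1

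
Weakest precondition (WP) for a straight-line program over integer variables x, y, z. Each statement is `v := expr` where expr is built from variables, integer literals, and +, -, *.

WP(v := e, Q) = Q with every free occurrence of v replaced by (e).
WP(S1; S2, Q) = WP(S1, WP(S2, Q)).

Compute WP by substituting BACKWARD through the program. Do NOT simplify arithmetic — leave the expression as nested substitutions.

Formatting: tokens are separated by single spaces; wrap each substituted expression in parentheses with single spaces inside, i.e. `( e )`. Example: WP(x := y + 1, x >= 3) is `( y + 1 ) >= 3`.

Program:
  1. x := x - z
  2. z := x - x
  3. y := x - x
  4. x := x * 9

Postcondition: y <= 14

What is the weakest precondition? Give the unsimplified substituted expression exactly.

Answer: ( ( x - z ) - ( x - z ) ) <= 14

Derivation:
post: y <= 14
stmt 4: x := x * 9  -- replace 0 occurrence(s) of x with (x * 9)
  => y <= 14
stmt 3: y := x - x  -- replace 1 occurrence(s) of y with (x - x)
  => ( x - x ) <= 14
stmt 2: z := x - x  -- replace 0 occurrence(s) of z with (x - x)
  => ( x - x ) <= 14
stmt 1: x := x - z  -- replace 2 occurrence(s) of x with (x - z)
  => ( ( x - z ) - ( x - z ) ) <= 14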